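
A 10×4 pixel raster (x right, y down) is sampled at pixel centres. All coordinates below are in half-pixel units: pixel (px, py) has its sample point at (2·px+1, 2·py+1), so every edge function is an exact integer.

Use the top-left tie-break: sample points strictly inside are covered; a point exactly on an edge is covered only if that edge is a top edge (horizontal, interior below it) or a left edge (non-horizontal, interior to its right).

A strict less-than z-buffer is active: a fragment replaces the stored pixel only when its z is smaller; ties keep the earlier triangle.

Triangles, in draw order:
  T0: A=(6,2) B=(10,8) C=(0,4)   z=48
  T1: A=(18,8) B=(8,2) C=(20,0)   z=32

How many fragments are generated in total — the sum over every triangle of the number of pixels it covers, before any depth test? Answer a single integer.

T0:
  2·area = 44
  edge (6, 2)→(10, 8): d=(4,6) right/bottom  bias=-1
  edge (10, 8)→(0, 4): d=(-10,-4) top-left  bias=+0
  edge (0, 4)→(6, 2): d=(6,-2) top-left  bias=+0
    (4,0)@(9, 1): e=[-22,66,0] → ·  [on edge]
    (1,1)@(3, 3): e=[22,22,0] → #  [on edge]
    (2,1)@(5, 3): e=[10,30,4] → #
    (3,1)@(7, 3): e=[-2,38,8] → ·
    (1,2)@(3, 5): e=[30,2,12] → #
    (3,2)@(7, 5): e=[6,18,20] → #
    (4,2)@(9, 5): e=[-6,26,24] → ·
    (1,3)@(3, 7): e=[38,-18,24] → ·
    (2,3)@(5, 7): e=[26,-10,28] → ·
    (3,3)@(7, 7): e=[14,-2,32] → ·
    (4,3)@(9, 7): e=[2,6,36] → #
    (5,3)@(11, 7): e=[-10,14,40] → ·
  covered (6 px):
    · · · · · · · · · ·
    · # # · · · · · · ·
    · # # # · · · · · ·
    · · · · # · · · · ·
T1:
  2·area = 92
  edge (18, 8)→(8, 2): d=(-10,-6) top-left  bias=+0
  edge (8, 2)→(20, 0): d=(12,-2) top-left  bias=+0
  edge (20, 0)→(18, 8): d=(-2,8) right/bottom  bias=-1
    (7,0)@(15, 1): e=[52,2,38] → #
    (8,0)@(17, 1): e=[64,6,22] → #
    (9,0)@(19, 1): e=[76,10,6] → #
    (5,1)@(11, 3): e=[8,18,66] → #
    (6,1)@(13, 3): e=[20,22,50] → #
    (5,2)@(11, 5): e=[-12,42,62] → ·
    (6,2)@(13, 5): e=[0,46,46] → #  [on edge]
    (9,2)@(19, 5): e=[36,58,-2] → ·
    (6,3)@(13, 7): e=[-20,70,42] → ·
    (7,3)@(15, 7): e=[-8,74,26] → ·
    (8,3)@(17, 7): e=[4,78,10] → #
    (9,3)@(19, 7): e=[16,82,-6] → ·
  covered (12 px):
    · · · · · · · # # #
    · · · · · # # # # #
    · · · · · · # # # ·
    · · · · · · · · # ·

Final: 18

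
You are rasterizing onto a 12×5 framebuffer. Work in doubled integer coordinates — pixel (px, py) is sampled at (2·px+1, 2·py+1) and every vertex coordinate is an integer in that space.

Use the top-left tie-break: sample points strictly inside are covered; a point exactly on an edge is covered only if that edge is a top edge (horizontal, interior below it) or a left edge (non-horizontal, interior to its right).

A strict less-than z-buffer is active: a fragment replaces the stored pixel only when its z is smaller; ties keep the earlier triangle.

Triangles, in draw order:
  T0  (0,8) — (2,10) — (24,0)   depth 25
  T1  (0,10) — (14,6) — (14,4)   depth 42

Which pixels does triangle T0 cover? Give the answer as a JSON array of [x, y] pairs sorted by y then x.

T0:
  2·area = 64  (B↔C swapped to make it positive)
  edge (0, 8)→(24, 0): d=(24,-8) top-left  bias=+0
  edge (24, 0)→(2, 10): d=(-22,10) right/bottom  bias=-1
  edge (2, 10)→(0, 8): d=(-2,-2) top-left  bias=+0
    (10,0)@(21, 1): e=[0,8,56] → X  [on edge]
    (11,0)@(23, 1): e=[16,-12,60] → .
    (7,1)@(15, 3): e=[0,24,40] → X  [on edge]
    (8,1)@(17, 3): e=[16,4,44] → X
    (9,1)@(19, 3): e=[32,-16,48] → .
    (10,1)@(21, 3): e=[48,-36,52] → .
    (4,2)@(9, 5): e=[0,40,24] → X  [on edge]
    (5,2)@(11, 5): e=[16,20,28] → X
    (6,2)@(13, 5): e=[32,0,32] → .  [on edge]
    (7,2)@(15, 5): e=[48,-20,36] → .
    (8,2)@(17, 5): e=[64,-40,40] → .
    (1,3)@(3, 7): e=[0,56,8] → X  [on edge]
    (0,4)@(1, 9): e=[32,32,0] → X  [on edge]
  covered (10 px):
    . . . . . . . . . . X .
    . . . . . . . X X . . .
    . . . . X X . . . . . .
    . X X X . . . . . . . .
    X X . . . . . . . . . .
T1:
  2·area = 28  (B↔C swapped to make it positive)
  edge (0, 10)→(14, 4): d=(14,-6) top-left  bias=+0
  edge (14, 4)→(14, 6): d=(0,2) right/bottom  bias=-1
  edge (14, 6)→(0, 10): d=(-14,4) right/bottom  bias=-1
    (10,0)@(21, 1): e=[0,-14,42] → .  [on edge]
    (6,2)@(13, 5): e=[8,2,18] → X
    (7,2)@(15, 5): e=[20,-2,10] → .
    (3,3)@(7, 7): e=[0,14,14] → X  [on edge]
    (4,3)@(9, 7): e=[12,10,6] → X
    (5,3)@(11, 7): e=[24,6,-2] → .
    (6,3)@(13, 7): e=[36,2,-10] → .
    (1,4)@(3, 9): e=[4,22,2] → X
    (2,4)@(5, 9): e=[16,18,-6] → .
    (3,4)@(7, 9): e=[28,14,-14] → .
    (4,4)@(9, 9): e=[40,10,-22] → .
  covered (4 px):
    . . . . . . . . . . . .
    . . . . . . . . . . . .
    . . . . . . X . . . . .
    . . . X X . . . . . . .
    . X . . . . . . . . . .

Result: [[10,0],[7,1],[8,1],[4,2],[5,2],[1,3],[2,3],[3,3],[0,4],[1,4]]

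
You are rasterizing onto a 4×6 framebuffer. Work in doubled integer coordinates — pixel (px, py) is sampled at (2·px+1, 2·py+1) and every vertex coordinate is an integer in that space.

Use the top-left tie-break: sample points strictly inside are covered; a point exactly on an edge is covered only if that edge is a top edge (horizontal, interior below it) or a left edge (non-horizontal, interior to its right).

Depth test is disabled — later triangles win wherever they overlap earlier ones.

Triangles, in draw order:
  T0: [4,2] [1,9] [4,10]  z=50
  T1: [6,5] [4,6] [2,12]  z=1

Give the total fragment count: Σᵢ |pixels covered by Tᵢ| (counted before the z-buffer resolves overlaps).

T0:
  2·area = 24  (B↔C swapped to make it positive)
  edge (4, 2)→(4, 10): d=(0,8) right/bottom  bias=-1
  edge (4, 10)→(1, 9): d=(-3,-1) top-left  bias=+0
  edge (1, 9)→(4, 2): d=(3,-7) top-left  bias=+0
    (1,2)@(3, 5): e=[8,14,2] → #
    (2,2)@(5, 5): e=[-8,16,16] → ·
    (1,3)@(3, 7): e=[8,8,8] → #
    (2,3)@(5, 7): e=[-8,10,22] → ·
    (0,4)@(1, 9): e=[24,0,0] → #  [on edge]
    (2,4)@(5, 9): e=[-8,4,28] → ·
    (0,5)@(1, 11): e=[24,-6,6] → ·
    (1,5)@(3, 11): e=[8,-4,20] → ·
    (3,5)@(7, 11): e=[-24,0,48] → ·  [on edge]
  covered (4 px):
    · · · ·
    · · · ·
    · # · ·
    · # · ·
    # # · ·
    · · · ·
T1:
  2·area = 10  (B↔C swapped to make it positive)
  edge (6, 5)→(2, 12): d=(-4,7) right/bottom  bias=-1
  edge (2, 12)→(4, 6): d=(2,-6) top-left  bias=+0
  edge (4, 6)→(6, 5): d=(2,-1) top-left  bias=+0
    (2,1)@(5, 3): e=[15,0,-5] → ·  [on edge]
    (1,4)@(3, 9): e=[5,0,5] → #  [on edge]
    (2,4)@(5, 9): e=[-9,12,7] → ·
    (1,5)@(3, 11): e=[-3,4,9] → ·
  covered (1 px):
    · · · ·
    · · · ·
    · · · ·
    · · · ·
    · # · ·
    · · · ·

Result: 5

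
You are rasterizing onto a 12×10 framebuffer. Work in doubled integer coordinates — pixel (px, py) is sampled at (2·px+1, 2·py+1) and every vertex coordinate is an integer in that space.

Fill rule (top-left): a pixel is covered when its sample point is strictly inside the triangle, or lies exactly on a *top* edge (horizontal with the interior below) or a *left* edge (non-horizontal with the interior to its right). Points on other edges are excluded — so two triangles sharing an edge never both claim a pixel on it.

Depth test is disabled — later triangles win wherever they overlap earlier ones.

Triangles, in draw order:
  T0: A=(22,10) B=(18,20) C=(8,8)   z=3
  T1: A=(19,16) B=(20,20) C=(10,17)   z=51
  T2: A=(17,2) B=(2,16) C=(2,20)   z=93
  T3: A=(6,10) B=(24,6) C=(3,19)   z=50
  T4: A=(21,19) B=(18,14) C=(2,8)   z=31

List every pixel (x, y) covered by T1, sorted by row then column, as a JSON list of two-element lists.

T0:
  2·area = 148
  edge (22, 10)→(18, 20): d=(-4,10) right/bottom  bias=-1
  edge (18, 20)→(8, 8): d=(-10,-12) top-left  bias=+0
  edge (8, 8)→(22, 10): d=(14,2) right/bottom  bias=-1
    (0,3)@(1, 7): e=[222,-74,0] → ·  [on edge]
    (4,4)@(9, 9): e=[134,2,12] → █
    (5,4)@(11, 9): e=[114,26,8] → █
    (6,4)@(13, 9): e=[94,50,4] → █
    (7,4)@(15, 9): e=[74,74,0] → ·  [on edge]
    (4,5)@(9, 11): e=[126,-18,40] → ·
    (5,5)@(11, 11): e=[106,6,36] → █
    (7,5)@(15, 11): e=[66,54,28] → █
    (8,5)@(17, 11): e=[46,78,24] → █
    (9,5)@(19, 11): e=[26,102,20] → █
    (10,5)@(21, 11): e=[6,126,16] → █
    (11,5)@(23, 11): e=[-14,150,12] → ·
  covered (18 px):
    · · · · · · · · · · · ·
    · · · · · · · · · · · ·
    · · · · · · · · · · · ·
    · · · · · · · · · · · ·
    · · · · █ █ █ · · · · ·
    · · · · · █ █ █ █ █ █ ·
    · · · · · · █ █ █ █ · ·
    · · · · · · · █ █ █ · ·
    · · · · · · · · █ █ · ·
    · · · · · · · · · · · ·
T1:
  2·area = 37
  edge (19, 16)→(20, 20): d=(1,4) right/bottom  bias=-1
  edge (20, 20)→(10, 17): d=(-10,-3) top-left  bias=+0
  edge (10, 17)→(19, 16): d=(9,-1) top-left  bias=+0
    (5,8)@(11, 17): e=[33,3,1] → █
    (6,8)@(13, 17): e=[25,9,3] → █
    (7,8)@(15, 17): e=[17,15,5] → █
    (8,8)@(17, 17): e=[9,21,7] → █
    (9,8)@(19, 17): e=[1,27,9] → █
    (10,8)@(21, 17): e=[-7,33,11] → ·
    (5,9)@(11, 19): e=[35,-17,19] → ·
    (6,9)@(13, 19): e=[27,-11,21] → ·
    (7,9)@(15, 19): e=[19,-5,23] → ·
    (8,9)@(17, 19): e=[11,1,25] → █
    (10,9)@(21, 19): e=[-5,13,29] → ·
  covered (7 px):
    · · · · · · · · · · · ·
    · · · · · · · · · · · ·
    · · · · · · · · · · · ·
    · · · · · · · · · · · ·
    · · · · · · · · · · · ·
    · · · · · · · · · · · ·
    · · · · · · · · · · · ·
    · · · · · · · · · · · ·
    · · · · · █ █ █ █ █ · ·
    · · · · · · · · █ █ · ·
T2:
  2·area = 60  (B↔C swapped to make it positive)
  edge (17, 2)→(2, 20): d=(-15,18) right/bottom  bias=-1
  edge (2, 20)→(2, 16): d=(0,-4) top-left  bias=+0
  edge (2, 16)→(17, 2): d=(15,-14) top-left  bias=+0
    (5,4)@(11, 9): e=[3,36,21] → █
    (6,4)@(13, 9): e=[-33,44,49] → ·
    (4,5)@(9, 11): e=[9,28,23] → █
    (5,5)@(11, 11): e=[-27,36,51] → ·
    (3,6)@(7, 13): e=[15,20,25] → █
    (4,6)@(9, 13): e=[-21,28,53] → ·
    (2,7)@(5, 15): e=[21,12,27] → █
    (3,7)@(7, 15): e=[-15,20,55] → ·
    (1,8)@(3, 17): e=[27,4,29] → █
    (2,8)@(5, 17): e=[-9,12,57] → ·
    (1,9)@(3, 19): e=[-3,4,59] → ·
  covered (5 px):
    · · · · · · · · · · · ·
    · · · · · · · · · · · ·
    · · · · · · · · · · · ·
    · · · · · · · · · · · ·
    · · · · · █ · · · · · ·
    · · · · █ · · · · · · ·
    · · · █ · · · · · · · ·
    · · █ · · · · · · · · ·
    · █ · · · · · · · · · ·
    · · · · · · · · · · · ·
T3:
  2·area = 150
  edge (6, 10)→(24, 6): d=(18,-4) top-left  bias=+0
  edge (24, 6)→(3, 19): d=(-21,13) right/bottom  bias=-1
  edge (3, 19)→(6, 10): d=(3,-9) top-left  bias=+0
    (4,0)@(9, 1): e=[-150,300,0] → ·  [on edge]
    (3,3)@(7, 7): e=[-50,200,0] → ·  [on edge]
    (10,3)@(21, 7): e=[6,18,126] → █
    (11,3)@(23, 7): e=[14,-8,144] → ·
    (5,4)@(11, 9): e=[2,106,42] → █
    (6,4)@(13, 9): e=[10,80,60] → █
    (7,4)@(15, 9): e=[18,54,78] → █
    (8,4)@(17, 9): e=[26,28,96] → █
    (9,4)@(19, 9): e=[34,2,114] → █
    (10,4)@(21, 9): e=[42,-24,132] → ·
    (3,5)@(7, 11): e=[22,116,12] → █
    (4,5)@(9, 11): e=[30,90,30] → █
    (2,6)@(5, 13): e=[50,100,0] → █  [on edge]
    (1,9)@(3, 19): e=[150,0,0] → ·  [on edge]
  covered (19 px):
    · · · · · · · · · · · ·
    · · · · · · · · · · · ·
    · · · · · · · · · · · ·
    · · · · · · · · · · █ ·
    · · · · · █ █ █ █ █ · ·
    · · · █ █ █ █ █ · · · ·
    · · █ █ █ █ · · · · · ·
    · · █ █ █ · · · · · · ·
    · · █ · · · · · · · · ·
    · · · · · · · · · · · ·
T4:
  2·area = 62  (B↔C swapped to make it positive)
  edge (21, 19)→(2, 8): d=(-19,-11) top-left  bias=+0
  edge (2, 8)→(18, 14): d=(16,6) right/bottom  bias=-1
  edge (18, 14)→(21, 19): d=(3,5) right/bottom  bias=-1
    (7,4)@(15, 9): e=[124,-62,0] → ·  [on edge]
    (4,5)@(9, 11): e=[20,6,36] → █
    (5,5)@(11, 11): e=[42,-6,26] → ·
    (4,6)@(9, 13): e=[-18,38,42] → ·
    (5,6)@(11, 13): e=[4,26,32] → █
    (6,6)@(13, 13): e=[26,14,22] → █
    (7,6)@(15, 13): e=[48,2,12] → █
    (8,6)@(17, 13): e=[70,-10,2] → ·
    (5,7)@(11, 15): e=[-34,58,38] → ·
    (6,7)@(13, 15): e=[-12,46,28] → ·
    (7,7)@(15, 15): e=[10,34,18] → █
    (8,7)@(17, 15): e=[32,22,8] → █
    (10,9)@(21, 19): e=[0,62,0] → ·  [on edge]
  covered (7 px):
    · · · · · · · · · · · ·
    · · · · · · · · · · · ·
    · · · · · · · · · · · ·
    · · · · · · · · · · · ·
    · · · · · · · · · · · ·
    · · · · █ · · · · · · ·
    · · · · · █ █ █ · · · ·
    · · · · · · · █ █ · · ·
    · · · · · · · · · █ · ·
    · · · · · · · · · · · ·

Answer: [[5,8],[6,8],[7,8],[8,8],[9,8],[8,9],[9,9]]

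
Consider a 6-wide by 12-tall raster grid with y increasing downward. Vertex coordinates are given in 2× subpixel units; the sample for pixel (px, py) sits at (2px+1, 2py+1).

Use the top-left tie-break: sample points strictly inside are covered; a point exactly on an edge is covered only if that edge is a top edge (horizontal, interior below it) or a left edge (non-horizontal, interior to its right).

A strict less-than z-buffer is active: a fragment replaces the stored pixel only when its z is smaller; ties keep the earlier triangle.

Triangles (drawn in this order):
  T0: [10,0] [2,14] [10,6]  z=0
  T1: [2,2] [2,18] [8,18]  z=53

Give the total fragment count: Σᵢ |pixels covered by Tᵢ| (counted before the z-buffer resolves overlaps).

T0:
  2·area = 48  (B↔C swapped to make it positive)
  edge (10, 0)→(10, 6): d=(0,6) right/bottom  bias=-1
  edge (10, 6)→(2, 14): d=(-8,8) right/bottom  bias=-1
  edge (2, 14)→(10, 0): d=(8,-14) top-left  bias=+0
    (4,1)@(9, 3): e=[6,32,10] → █
    (5,1)@(11, 3): e=[-6,16,38] → ·
    (4,2)@(9, 5): e=[6,16,26] → █
    (5,2)@(11, 5): e=[-6,0,54] → ·  [on edge]
    (3,3)@(7, 7): e=[18,16,14] → █
    (4,3)@(9, 7): e=[6,0,42] → ·  [on edge]
    (2,4)@(5, 9): e=[30,16,2] → █
    (3,4)@(7, 9): e=[18,0,30] → ·  [on edge]
    (2,5)@(5, 11): e=[30,0,18] → ·  [on edge]
    (1,6)@(3, 13): e=[42,0,6] → ·  [on edge]
    (0,7)@(1, 15): e=[54,0,-6] → ·  [on edge]
  covered (4 px):
    · · · · · ·
    · · · · █ ·
    · · · · █ ·
    · · · █ · ·
    · · █ · · ·
    · · · · · ·
    · · · · · ·
    · · · · · ·
    · · · · · ·
    · · · · · ·
    · · · · · ·
    · · · · · ·
T1:
  2·area = 96  (B↔C swapped to make it positive)
  edge (2, 2)→(8, 18): d=(6,16) right/bottom  bias=-1
  edge (8, 18)→(2, 18): d=(-6,0) right/bottom  bias=-1
  edge (2, 18)→(2, 2): d=(0,-16) top-left  bias=+0
    (1,2)@(3, 5): e=[2,78,16] → █
    (2,2)@(5, 5): e=[-30,78,48] → ·
    (1,3)@(3, 7): e=[14,66,16] → █
    (2,3)@(5, 7): e=[-18,66,48] → ·
    (1,4)@(3, 9): e=[26,54,16] → █
    (2,4)@(5, 9): e=[-6,54,48] → ·
    (1,5)@(3, 11): e=[38,42,16] → █
    (2,5)@(5, 11): e=[6,42,48] → █
    (3,5)@(7, 11): e=[-26,42,80] → ·
    (1,6)@(3, 13): e=[50,30,16] → █
    (3,6)@(7, 13): e=[-14,30,80] → ·
    (1,7)@(3, 15): e=[62,18,16] → █
  covered (12 px):
    · · · · · ·
    · · · · · ·
    · █ · · · ·
    · █ · · · ·
    · █ · · · ·
    · █ █ · · ·
    · █ █ · · ·
    · █ █ · · ·
    · █ █ █ · ·
    · · · · · ·
    · · · · · ·
    · · · · · ·

Result: 16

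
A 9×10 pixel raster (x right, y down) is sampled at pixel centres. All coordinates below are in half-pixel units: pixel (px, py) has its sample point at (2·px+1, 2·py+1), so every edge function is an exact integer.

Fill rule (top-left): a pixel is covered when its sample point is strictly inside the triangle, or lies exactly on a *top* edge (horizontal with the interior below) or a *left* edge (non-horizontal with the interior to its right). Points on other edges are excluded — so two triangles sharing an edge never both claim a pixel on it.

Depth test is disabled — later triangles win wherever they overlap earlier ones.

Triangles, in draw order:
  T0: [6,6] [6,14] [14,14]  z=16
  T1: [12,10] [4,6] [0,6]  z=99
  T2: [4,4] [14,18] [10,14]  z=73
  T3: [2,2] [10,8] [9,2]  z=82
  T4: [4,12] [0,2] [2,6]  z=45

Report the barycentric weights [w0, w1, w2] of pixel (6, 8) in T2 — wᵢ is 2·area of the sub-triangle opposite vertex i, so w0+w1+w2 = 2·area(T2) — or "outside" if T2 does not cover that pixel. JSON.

T0:
  2·area = 64  (B↔C swapped to make it positive)
  edge (6, 6)→(14, 14): d=(8,8) right/bottom  bias=-1
  edge (14, 14)→(6, 14): d=(-8,0) right/bottom  bias=-1
  edge (6, 14)→(6, 6): d=(0,-8) top-left  bias=+0
    (0,0)@(1, 1): e=[0,104,-40] → ·  [on edge]
    (1,1)@(3, 3): e=[0,88,-24] → ·  [on edge]
    (2,2)@(5, 5): e=[0,72,-8] → ·  [on edge]
    (3,3)@(7, 7): e=[0,56,8] → ·  [on edge]
    (3,4)@(7, 9): e=[16,40,8] → █
    (4,4)@(9, 9): e=[0,40,24] → ·  [on edge]
    (3,5)@(7, 11): e=[32,24,8] → █
    (4,5)@(9, 11): e=[16,24,24] → █
    (5,5)@(11, 11): e=[0,24,40] → ·  [on edge]
    (3,6)@(7, 13): e=[48,8,8] → █
    (5,6)@(11, 13): e=[16,8,40] → █
    (6,6)@(13, 13): e=[0,8,56] → ·  [on edge]
    (7,7)@(15, 15): e=[0,-8,72] → ·  [on edge]
    (8,8)@(17, 17): e=[0,-24,88] → ·  [on edge]
  covered (6 px):
    · · · · · · · · ·
    · · · · · · · · ·
    · · · · · · · · ·
    · · · · · · · · ·
    · · · █ · · · · ·
    · · · █ █ · · · ·
    · · · █ █ █ · · ·
    · · · · · · · · ·
    · · · · · · · · ·
    · · · · · · · · ·
T1:
  2·area = 16  (B↔C swapped to make it positive)
  edge (12, 10)→(0, 6): d=(-12,-4) top-left  bias=+0
  edge (0, 6)→(4, 6): d=(4,0) top-left  bias=+0
  edge (4, 6)→(12, 10): d=(8,4) right/bottom  bias=-1
    (1,3)@(3, 7): e=[0,4,12] → █  [on edge]
    (2,3)@(5, 7): e=[8,4,4] → █
    (3,3)@(7, 7): e=[16,4,-4] → ·
    (1,4)@(3, 9): e=[-24,12,28] → ·
    (2,4)@(5, 9): e=[-16,12,20] → ·
    (4,4)@(9, 9): e=[0,12,4] → █  [on edge]
    (5,4)@(11, 9): e=[8,12,-4] → ·
    (4,5)@(9, 11): e=[-24,20,20] → ·
    (7,5)@(15, 11): e=[0,20,-4] → ·  [on edge]
  covered (3 px):
    · · · · · · · · ·
    · · · · · · · · ·
    · · · · · · · · ·
    · █ █ · · · · · ·
    · · · · █ · · · ·
    · · · · · · · · ·
    · · · · · · · · ·
    · · · · · · · · ·
    · · · · · · · · ·
    · · · · · · · · ·
T2:
  2·area = 16
  edge (4, 4)→(14, 18): d=(10,14) right/bottom  bias=-1
  edge (14, 18)→(10, 14): d=(-4,-4) top-left  bias=+0
  edge (10, 14)→(4, 4): d=(-6,-10) top-left  bias=+0
    (0,2)@(1, 5): e=[52,0,-36] → ·  [on edge]
    (1,3)@(3, 7): e=[44,0,-28] → ·  [on edge]
    (2,4)@(5, 9): e=[36,0,-20] → ·  [on edge]
    (3,4)@(7, 9): e=[8,8,0] → █  [on edge]
    (4,4)@(9, 9): e=[-20,16,20] → ·
    (3,5)@(7, 11): e=[28,0,-12] → ·  [on edge]
    (4,5)@(9, 11): e=[0,8,8] → ·  [on edge]
    (4,6)@(9, 13): e=[20,0,-4] → ·  [on edge]
    (5,7)@(11, 15): e=[12,0,4] → █  [on edge]
    (6,7)@(13, 15): e=[-16,8,24] → ·
    (5,8)@(11, 17): e=[32,-8,-8] → ·
    (6,8)@(13, 17): e=[4,0,12] → █  [on edge]
    (6,9)@(13, 19): e=[24,-8,0] → ·  [on edge]
    (7,9)@(15, 19): e=[-4,0,20] → ·  [on edge]
  covered (3 px):
    · · · · · · · · ·
    · · · · · · · · ·
    · · · · · · · · ·
    · · · · · · · · ·
    · · · █ · · · · ·
    · · · · · · · · ·
    · · · · · · · · ·
    · · · · · █ · · ·
    · · · · · · █ · ·
    · · · · · · · · ·
T3:
  2·area = 42  (B↔C swapped to make it positive)
  edge (2, 2)→(9, 2): d=(7,0) top-left  bias=+0
  edge (9, 2)→(10, 8): d=(1,6) right/bottom  bias=-1
  edge (10, 8)→(2, 2): d=(-8,-6) top-left  bias=+0
    (2,1)@(5, 3): e=[7,25,10] → █
    (3,1)@(7, 3): e=[7,13,22] → █
    (4,1)@(9, 3): e=[7,1,34] → █
    (5,1)@(11, 3): e=[7,-11,46] → ·
    (2,2)@(5, 5): e=[21,27,-6] → ·
    (3,2)@(7, 5): e=[21,15,6] → █
    (5,2)@(11, 5): e=[21,-9,30] → ·
    (3,3)@(7, 7): e=[35,17,-10] → ·
    (4,3)@(9, 7): e=[35,5,2] → █
    (5,3)@(11, 7): e=[35,-7,14] → ·
    (4,4)@(9, 9): e=[49,7,-14] → ·
  covered (6 px):
    · · · · · · · · ·
    · · █ █ █ · · · ·
    · · · █ █ · · · ·
    · · · · █ · · · ·
    · · · · · · · · ·
    · · · · · · · · ·
    · · · · · · · · ·
    · · · · · · · · ·
    · · · · · · · · ·
    · · · · · · · · ·
T4:
  2·area = 4
  edge (4, 12)→(0, 2): d=(-4,-10) top-left  bias=+0
  edge (0, 2)→(2, 6): d=(2,4) right/bottom  bias=-1
  edge (2, 6)→(4, 12): d=(2,6) right/bottom  bias=-1
    (0,1)@(1, 3): e=[6,-2,0] → ·  [on edge]
    (1,4)@(3, 9): e=[2,2,0] → ·  [on edge]
    (2,7)@(5, 15): e=[-2,6,0] → ·  [on edge]
  covered (0 px):
    · · · · · · · · ·
    · · · · · · · · ·
    · · · · · · · · ·
    · · · · · · · · ·
    · · · · · · · · ·
    · · · · · · · · ·
    · · · · · · · · ·
    · · · · · · · · ·
    · · · · · · · · ·
    · · · · · · · · ·

Result: [0,12,4]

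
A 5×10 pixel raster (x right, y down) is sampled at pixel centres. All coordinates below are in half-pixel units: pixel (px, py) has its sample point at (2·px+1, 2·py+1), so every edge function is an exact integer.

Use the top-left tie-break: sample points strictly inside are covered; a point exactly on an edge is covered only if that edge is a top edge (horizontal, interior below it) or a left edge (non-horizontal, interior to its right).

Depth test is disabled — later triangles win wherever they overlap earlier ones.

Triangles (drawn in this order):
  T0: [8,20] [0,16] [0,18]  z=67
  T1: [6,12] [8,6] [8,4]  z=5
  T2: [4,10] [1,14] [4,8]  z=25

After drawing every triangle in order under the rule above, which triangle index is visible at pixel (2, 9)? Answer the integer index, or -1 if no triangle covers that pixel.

T0:
  2·area = 16  (B↔C swapped to make it positive)
  edge (8, 20)→(0, 18): d=(-8,-2) top-left  bias=+0
  edge (0, 18)→(0, 16): d=(0,-2) top-left  bias=+0
  edge (0, 16)→(8, 20): d=(8,4) right/bottom  bias=-1
    (0,8)@(1, 17): e=[10,2,4] → #
    (1,8)@(3, 17): e=[14,6,-4] → ·
    (0,9)@(1, 19): e=[-6,2,20] → ·
    (2,9)@(5, 19): e=[2,10,4] → #
    (3,9)@(7, 19): e=[6,14,-4] → ·
  covered (2 px):
    · · · · ·
    · · · · ·
    · · · · ·
    · · · · ·
    · · · · ·
    · · · · ·
    · · · · ·
    · · · · ·
    # · · · ·
    · · # · ·
T1:
  2·area = 4  (B↔C swapped to make it positive)
  edge (6, 12)→(8, 4): d=(2,-8) top-left  bias=+0
  edge (8, 4)→(8, 6): d=(0,2) right/bottom  bias=-1
  edge (8, 6)→(6, 12): d=(-2,6) right/bottom  bias=-1
    (4,1)@(9, 3): e=[6,-2,0] → ·  [on edge]
    (3,4)@(7, 9): e=[2,2,0] → ·  [on edge]
    (2,7)@(5, 15): e=[-2,6,0] → ·  [on edge]
  covered (0 px):
    · · · · ·
    · · · · ·
    · · · · ·
    · · · · ·
    · · · · ·
    · · · · ·
    · · · · ·
    · · · · ·
    · · · · ·
    · · · · ·
T2:
  2·area = 6
  edge (4, 10)→(1, 14): d=(-3,4) right/bottom  bias=-1
  edge (1, 14)→(4, 8): d=(3,-6) top-left  bias=+0
  edge (4, 8)→(4, 10): d=(0,2) right/bottom  bias=-1
    (1,5)@(3, 11): e=[1,3,2] → #
    (2,5)@(5, 11): e=[-7,15,-2] → ·
    (1,6)@(3, 13): e=[-5,9,2] → ·
  covered (1 px):
    · · · · ·
    · · · · ·
    · · · · ·
    · · · · ·
    · · · · ·
    · # · · ·
    · · · · ·
    · · · · ·
    · · · · ·
    · · · · ·

Z-buffer (winner per pixel, '.' = empty):
  . . . . .
  . . . . .
  . . . . .
  . . . . .
  . . . . .
  . 2 . . .
  . . . . .
  . . . . .
  0 . . . .
  . . 0 . .

Result: 0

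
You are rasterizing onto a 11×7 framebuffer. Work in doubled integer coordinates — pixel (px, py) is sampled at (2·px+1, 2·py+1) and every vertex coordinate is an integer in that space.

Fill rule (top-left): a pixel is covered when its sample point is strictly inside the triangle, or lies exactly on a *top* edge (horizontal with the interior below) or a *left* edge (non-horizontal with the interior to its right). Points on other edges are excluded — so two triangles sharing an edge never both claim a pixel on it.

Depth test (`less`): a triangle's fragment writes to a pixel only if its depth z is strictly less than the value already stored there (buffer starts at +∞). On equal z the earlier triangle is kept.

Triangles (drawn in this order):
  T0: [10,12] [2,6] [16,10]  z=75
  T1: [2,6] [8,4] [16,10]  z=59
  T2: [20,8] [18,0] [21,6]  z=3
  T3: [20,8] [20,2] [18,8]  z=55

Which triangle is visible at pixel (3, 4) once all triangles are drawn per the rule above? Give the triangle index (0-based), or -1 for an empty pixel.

T0:
  2·area = 52
  edge (10, 12)→(2, 6): d=(-8,-6) top-left  bias=+0
  edge (2, 6)→(16, 10): d=(14,4) right/bottom  bias=-1
  edge (16, 10)→(10, 12): d=(-6,2) right/bottom  bias=-1
    (2,3)@(5, 7): e=[10,2,40] → #
    (3,3)@(7, 7): e=[22,-6,36] → ·
    (2,4)@(5, 9): e=[-6,30,28] → ·
    (3,4)@(7, 9): e=[6,22,24] → #
    (4,4)@(9, 9): e=[18,14,20] → #
    (5,4)@(11, 9): e=[30,6,16] → #
    (6,4)@(13, 9): e=[42,-2,12] → ·
    (9,4)@(19, 9): e=[78,-26,0] → ·  [on edge]
    (3,5)@(7, 11): e=[-10,50,12] → ·
    (4,5)@(9, 11): e=[2,42,8] → #
    (6,5)@(13, 11): e=[26,26,0] → ·  [on edge]
    (3,6)@(7, 13): e=[-26,78,0] → ·  [on edge]
  covered (6 px):
    · · · · · · · · · · ·
    · · · · · · · · · · ·
    · · · · · · · · · · ·
    · · # · · · · · · · ·
    · · · # # # · · · · ·
    · · · · # # · · · · ·
    · · · · · · · · · · ·
T1:
  2·area = 52
  edge (2, 6)→(8, 4): d=(6,-2) top-left  bias=+0
  edge (8, 4)→(16, 10): d=(8,6) right/bottom  bias=-1
  edge (16, 10)→(2, 6): d=(-14,-4) top-left  bias=+0
    (8,0)@(17, 1): e=[0,-78,130] → ·  [on edge]
    (5,1)@(11, 3): e=[0,-26,78] → ·  [on edge]
    (2,2)@(5, 5): e=[0,26,26] → #  [on edge]
    (3,2)@(7, 5): e=[4,14,34] → #
    (4,2)@(9, 5): e=[8,2,42] → #
    (5,2)@(11, 5): e=[12,-10,50] → ·
    (2,3)@(5, 7): e=[12,42,-2] → ·
    (3,3)@(7, 7): e=[16,30,6] → #
    (5,3)@(11, 7): e=[24,6,22] → #
    (6,3)@(13, 7): e=[28,-6,30] → ·
    (3,4)@(7, 9): e=[28,46,-22] → ·
    (4,4)@(9, 9): e=[32,34,-14] → ·
  covered (7 px):
    · · · · · · · · · · ·
    · · · · · · · · · · ·
    · · # # # · · · · · ·
    · · · # # # · · · · ·
    · · · · · · # · · · ·
    · · · · · · · · · · ·
    · · · · · · · · · · ·
T2:
  2·area = 12
  edge (20, 8)→(18, 0): d=(-2,-8) top-left  bias=+0
  edge (18, 0)→(21, 6): d=(3,6) right/bottom  bias=-1
  edge (21, 6)→(20, 8): d=(-1,2) right/bottom  bias=-1
    (9,1)@(19, 3): e=[2,3,7] → #
    (10,1)@(21, 3): e=[18,-9,3] → ·
    (9,2)@(19, 5): e=[-2,9,5] → ·
  covered (1 px):
    · · · · · · · · · · ·
    · · · · · · · · · # ·
    · · · · · · · · · · ·
    · · · · · · · · · · ·
    · · · · · · · · · · ·
    · · · · · · · · · · ·
    · · · · · · · · · · ·
T3:
  2·area = 12  (B↔C swapped to make it positive)
  edge (20, 8)→(18, 8): d=(-2,0) right/bottom  bias=-1
  edge (18, 8)→(20, 2): d=(2,-6) top-left  bias=+0
  edge (20, 2)→(20, 8): d=(0,6) right/bottom  bias=-1
    (9,2)@(19, 5): e=[6,0,6] → #  [on edge]
    (10,2)@(21, 5): e=[6,12,-6] → ·
    (9,3)@(19, 7): e=[2,4,6] → #
    (10,3)@(21, 7): e=[2,16,-6] → ·
    (9,4)@(19, 9): e=[-2,8,6] → ·
    (8,5)@(17, 11): e=[-6,0,18] → ·  [on edge]
  covered (2 px):
    · · · · · · · · · · ·
    · · · · · · · · · · ·
    · · · · · · · · · # ·
    · · · · · · · · · # ·
    · · · · · · · · · · ·
    · · · · · · · · · · ·
    · · · · · · · · · · ·

Z-buffer (winner per pixel, '.' = empty):
  . . . . . . . . . . .
  . . . . . . . . . 2 .
  . . 1 1 1 . . . . 3 .
  . . 0 1 1 1 . . . 3 .
  . . . 0 0 0 1 . . . .
  . . . . 0 0 . . . . .
  . . . . . . . . . . .

Answer: 0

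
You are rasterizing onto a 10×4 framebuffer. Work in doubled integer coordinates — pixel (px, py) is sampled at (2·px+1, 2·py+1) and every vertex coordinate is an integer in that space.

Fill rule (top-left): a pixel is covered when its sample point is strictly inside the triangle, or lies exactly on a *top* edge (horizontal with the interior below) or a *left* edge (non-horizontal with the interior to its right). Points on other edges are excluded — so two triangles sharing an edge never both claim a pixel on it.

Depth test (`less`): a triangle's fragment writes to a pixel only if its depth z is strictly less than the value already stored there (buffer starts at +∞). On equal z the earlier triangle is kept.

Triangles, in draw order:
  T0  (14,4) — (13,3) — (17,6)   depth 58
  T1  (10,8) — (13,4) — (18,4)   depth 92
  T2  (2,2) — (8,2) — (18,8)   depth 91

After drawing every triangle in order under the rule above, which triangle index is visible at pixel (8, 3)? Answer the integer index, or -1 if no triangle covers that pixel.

T0:
  2·area = 1
  edge (14, 4)→(13, 3): d=(-1,-1) top-left  bias=+0
  edge (13, 3)→(17, 6): d=(4,3) right/bottom  bias=-1
  edge (17, 6)→(14, 4): d=(-3,-2) top-left  bias=+0
    (5,0)@(11, 1): e=[0,-2,3] → .  [on edge]
    (6,1)@(13, 3): e=[0,0,1] → .  [on edge]
    (7,2)@(15, 5): e=[0,2,-1] → .  [on edge]
    (8,3)@(17, 7): e=[0,4,-3] → .  [on edge]
  covered (0 px):
    . . . . . . . . . .
    . . . . . . . . . .
    . . . . . . . . . .
    . . . . . . . . . .
T1:
  2·area = 20
  edge (10, 8)→(13, 4): d=(3,-4) top-left  bias=+0
  edge (13, 4)→(18, 4): d=(5,0) top-left  bias=+0
  edge (18, 4)→(10, 8): d=(-8,4) right/bottom  bias=-1
    (6,2)@(13, 5): e=[3,5,12] → X
    (7,2)@(15, 5): e=[11,5,4] → X
    (8,2)@(17, 5): e=[19,5,-4] → .
    (5,3)@(11, 7): e=[1,15,4] → X
    (6,3)@(13, 7): e=[9,15,-4] → .
    (7,3)@(15, 7): e=[17,15,-12] → .
  covered (3 px):
    . . . . . . . . . .
    . . . . . . . . . .
    . . . . . . X X . .
    . . . . . X . . . .
T2:
  2·area = 36
  edge (2, 2)→(8, 2): d=(6,0) top-left  bias=+0
  edge (8, 2)→(18, 8): d=(10,6) right/bottom  bias=-1
  edge (18, 8)→(2, 2): d=(-16,-6) top-left  bias=+0
    (2,1)@(5, 3): e=[6,28,2] → X
    (3,1)@(7, 3): e=[6,16,14] → X
    (4,1)@(9, 3): e=[6,4,26] → X
    (5,1)@(11, 3): e=[6,-8,38] → .
    (2,2)@(5, 5): e=[18,48,-30] → .
    (3,2)@(7, 5): e=[18,36,-18] → .
    (4,2)@(9, 5): e=[18,24,-6] → .
    (5,2)@(11, 5): e=[18,12,6] → X
    (6,2)@(13, 5): e=[18,0,18] → .  [on edge]
    (5,3)@(11, 7): e=[30,32,-26] → .
  covered (4 px):
    . . . . . . . . . .
    . . X X X . . . . .
    . . . . . X . . . .
    . . . . . . . . . .

Z-buffer (winner per pixel, '.' = empty):
  . . . . . . . . . .
  . . 2 2 2 . . . . .
  . . . . . 2 1 1 . .
  . . . . . 1 . . . .

Result: -1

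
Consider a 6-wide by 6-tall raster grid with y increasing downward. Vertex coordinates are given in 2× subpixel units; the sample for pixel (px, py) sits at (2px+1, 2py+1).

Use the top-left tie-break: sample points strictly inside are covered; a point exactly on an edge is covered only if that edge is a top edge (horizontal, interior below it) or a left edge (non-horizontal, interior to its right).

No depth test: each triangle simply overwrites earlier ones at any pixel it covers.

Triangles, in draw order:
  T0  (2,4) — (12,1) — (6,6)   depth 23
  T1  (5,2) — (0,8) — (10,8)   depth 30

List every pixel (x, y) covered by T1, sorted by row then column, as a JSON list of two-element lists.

T0:
  2·area = 32
  edge (2, 4)→(12, 1): d=(10,-3) top-left  bias=+0
  edge (12, 1)→(6, 6): d=(-6,5) right/bottom  bias=-1
  edge (6, 6)→(2, 4): d=(-4,-2) top-left  bias=+0
    (3,1)@(7, 3): e=[5,13,14] → #
    (4,1)@(9, 3): e=[11,3,18] → #
    (5,1)@(11, 3): e=[17,-7,22] → ·
    (2,2)@(5, 5): e=[19,11,2] → #
    (4,2)@(9, 5): e=[31,-9,10] → ·
    (2,3)@(5, 7): e=[39,-1,-6] → ·
    (3,3)@(7, 7): e=[45,-11,-2] → ·
  covered (4 px):
    · · · · · ·
    · · · # # ·
    · · # # · ·
    · · · · · ·
    · · · · · ·
    · · · · · ·
T1:
  2·area = 60  (B↔C swapped to make it positive)
  edge (5, 2)→(10, 8): d=(5,6) right/bottom  bias=-1
  edge (10, 8)→(0, 8): d=(-10,0) right/bottom  bias=-1
  edge (0, 8)→(5, 2): d=(5,-6) top-left  bias=+0
    (2,1)@(5, 3): e=[5,50,5] → #
    (3,1)@(7, 3): e=[-7,50,17] → ·
    (1,2)@(3, 5): e=[27,30,3] → #
    (3,2)@(7, 5): e=[3,30,27] → #
    (4,2)@(9, 5): e=[-9,30,39] → ·
    (0,3)@(1, 7): e=[49,10,1] → #
    (4,3)@(9, 7): e=[1,10,49] → #
    (5,3)@(11, 7): e=[-11,10,61] → ·
    (0,4)@(1, 9): e=[59,-10,11] → ·
    (1,4)@(3, 9): e=[47,-10,23] → ·
    (2,4)@(5, 9): e=[35,-10,35] → ·
    (3,4)@(7, 9): e=[23,-10,47] → ·
  covered (9 px):
    · · · · · ·
    · · # · · ·
    · # # # · ·
    # # # # # ·
    · · · · · ·
    · · · · · ·

Result: [[2,1],[1,2],[2,2],[3,2],[0,3],[1,3],[2,3],[3,3],[4,3]]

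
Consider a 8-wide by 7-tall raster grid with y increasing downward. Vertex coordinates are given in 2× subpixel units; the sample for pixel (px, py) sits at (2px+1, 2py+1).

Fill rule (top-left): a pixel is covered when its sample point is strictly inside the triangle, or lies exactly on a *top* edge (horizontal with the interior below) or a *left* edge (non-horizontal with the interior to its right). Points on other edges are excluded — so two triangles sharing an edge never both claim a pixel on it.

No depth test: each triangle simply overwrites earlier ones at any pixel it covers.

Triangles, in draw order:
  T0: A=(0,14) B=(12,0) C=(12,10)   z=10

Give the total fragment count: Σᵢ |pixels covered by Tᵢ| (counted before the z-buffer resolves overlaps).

T0:
  2·area = 120
  edge (0, 14)→(12, 0): d=(12,-14) top-left  bias=+0
  edge (12, 0)→(12, 10): d=(0,10) right/bottom  bias=-1
  edge (12, 10)→(0, 14): d=(-12,4) right/bottom  bias=-1
    (5,1)@(11, 3): e=[22,10,88] → #
    (6,1)@(13, 3): e=[50,-10,80] → ·
    (4,2)@(9, 5): e=[18,30,72] → #
    (6,2)@(13, 5): e=[74,-10,56] → ·
    (3,3)@(7, 7): e=[14,50,56] → #
    (6,3)@(13, 7): e=[98,-10,32] → ·
    (2,4)@(5, 9): e=[10,70,40] → #
    (6,4)@(13, 9): e=[122,-10,8] → ·
    (7,4)@(15, 9): e=[150,-30,0] → ·  [on edge]
    (1,5)@(3, 11): e=[6,90,24] → #
    (4,5)@(9, 11): e=[90,30,0] → ·  [on edge]
    (5,5)@(11, 11): e=[118,10,-8] → ·
    (1,6)@(3, 13): e=[30,90,0] → ·  [on edge]
  covered (14 px):
    · · · · · · · ·
    · · · · · # · ·
    · · · · # # · ·
    · · · # # # · ·
    · · # # # # · ·
    · # # # · · · ·
    # · · · · · · ·

Answer: 14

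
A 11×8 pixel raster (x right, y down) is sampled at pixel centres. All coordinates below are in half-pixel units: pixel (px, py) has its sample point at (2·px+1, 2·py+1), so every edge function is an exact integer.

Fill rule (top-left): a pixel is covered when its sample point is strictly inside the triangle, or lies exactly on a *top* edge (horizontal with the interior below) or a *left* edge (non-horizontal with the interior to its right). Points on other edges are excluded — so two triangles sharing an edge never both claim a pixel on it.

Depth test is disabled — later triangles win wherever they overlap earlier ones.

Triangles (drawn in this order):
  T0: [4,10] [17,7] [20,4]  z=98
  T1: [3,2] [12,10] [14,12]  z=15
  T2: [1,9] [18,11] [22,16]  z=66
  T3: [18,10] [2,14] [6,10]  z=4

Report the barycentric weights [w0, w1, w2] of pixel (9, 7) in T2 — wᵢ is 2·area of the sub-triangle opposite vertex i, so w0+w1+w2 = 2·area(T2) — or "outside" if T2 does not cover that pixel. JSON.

T0:
  2·area = 30  (B↔C swapped to make it positive)
  edge (4, 10)→(20, 4): d=(16,-6) top-left  bias=+0
  edge (20, 4)→(17, 7): d=(-3,3) right/bottom  bias=-1
  edge (17, 7)→(4, 10): d=(-13,3) right/bottom  bias=-1
    (10,1)@(21, 3): e=[-10,0,40] → ·  [on edge]
    (9,2)@(19, 5): e=[10,0,20] → ·  [on edge]
    (6,3)@(13, 7): e=[6,12,12] → #
    (7,3)@(15, 7): e=[18,6,6] → #
    (8,3)@(17, 7): e=[30,0,0] → ·  [on edge]
    (3,4)@(7, 9): e=[2,24,4] → #
    (4,4)@(9, 9): e=[14,18,-2] → ·
    (6,4)@(13, 9): e=[38,6,-14] → ·
    (7,4)@(15, 9): e=[50,0,-20] → ·  [on edge]
    (3,5)@(7, 11): e=[34,18,-22] → ·
    (6,5)@(13, 11): e=[70,0,-40] → ·  [on edge]
    (5,6)@(11, 13): e=[90,0,-60] → ·  [on edge]
    (4,7)@(9, 15): e=[110,0,-80] → ·  [on edge]
  covered (3 px):
    · · · · · · · · · · ·
    · · · · · · · · · · ·
    · · · · · · · · · · ·
    · · · · · · # # · · ·
    · · · # · · · · · · ·
    · · · · · · · · · · ·
    · · · · · · · · · · ·
    · · · · · · · · · · ·
T1:
  2·area = 2
  edge (3, 2)→(12, 10): d=(9,8) right/bottom  bias=-1
  edge (12, 10)→(14, 12): d=(2,2) right/bottom  bias=-1
  edge (14, 12)→(3, 2): d=(-11,-10) top-left  bias=+0
    (1,0)@(3, 1): e=[-9,0,11] → ·  [on edge]
    (2,1)@(5, 3): e=[-7,0,9] → ·  [on edge]
    (3,2)@(7, 5): e=[-5,0,7] → ·  [on edge]
    (4,3)@(9, 7): e=[-3,0,5] → ·  [on edge]
    (5,4)@(11, 9): e=[-1,0,3] → ·  [on edge]
    (6,5)@(13, 11): e=[1,0,1] → ·  [on edge]
    (7,6)@(15, 13): e=[3,0,-1] → ·  [on edge]
    (8,7)@(17, 15): e=[5,0,-3] → ·  [on edge]
  covered (0 px):
    · · · · · · · · · · ·
    · · · · · · · · · · ·
    · · · · · · · · · · ·
    · · · · · · · · · · ·
    · · · · · · · · · · ·
    · · · · · · · · · · ·
    · · · · · · · · · · ·
    · · · · · · · · · · ·
T2:
  2·area = 77
  edge (1, 9)→(18, 11): d=(17,2) right/bottom  bias=-1
  edge (18, 11)→(22, 16): d=(4,5) right/bottom  bias=-1
  edge (22, 16)→(1, 9): d=(-21,-7) top-left  bias=+0
    (0,4)@(1, 9): e=[0,77,0] → ·  [on edge]
    (3,5)@(7, 11): e=[22,55,0] → #  [on edge]
    (4,5)@(9, 11): e=[18,45,14] → #
    (5,5)@(11, 11): e=[14,35,28] → #
    (6,5)@(13, 11): e=[10,25,42] → #
    (7,5)@(15, 11): e=[6,15,56] → #
    (8,5)@(17, 11): e=[2,5,70] → #
    (9,5)@(19, 11): e=[-2,-5,84] → ·
    (3,6)@(7, 13): e=[56,63,-42] → ·
    (4,6)@(9, 13): e=[52,53,-28] → ·
    (5,6)@(11, 13): e=[48,43,-14] → ·
    (6,6)@(13, 13): e=[44,33,0] → #  [on edge]
    (9,7)@(19, 15): e=[66,11,0] → #  [on edge]
  covered (12 px):
    · · · · · · · · · · ·
    · · · · · · · · · · ·
    · · · · · · · · · · ·
    · · · · · · · · · · ·
    · · · · · · · · · · ·
    · · · # # # # # # · ·
    · · · · · · # # # # ·
    · · · · · · · · · # #
T3:
  2·area = 48
  edge (18, 10)→(2, 14): d=(-16,4) right/bottom  bias=-1
  edge (2, 14)→(6, 10): d=(4,-4) top-left  bias=+0
  edge (6, 10)→(18, 10): d=(12,0) top-left  bias=+0
    (7,0)@(15, 1): e=[156,0,-108] → ·  [on edge]
    (6,1)@(13, 3): e=[132,0,-84] → ·  [on edge]
    (5,2)@(11, 5): e=[108,0,-60] → ·  [on edge]
    (4,3)@(9, 7): e=[84,0,-36] → ·  [on edge]
    (3,4)@(7, 9): e=[60,0,-12] → ·  [on edge]
    (2,5)@(5, 11): e=[36,0,12] → #  [on edge]
    (3,5)@(7, 11): e=[28,8,12] → #
    (4,5)@(9, 11): e=[20,16,12] → #
    (5,5)@(11, 11): e=[12,24,12] → #
    (6,5)@(13, 11): e=[4,32,12] → #
    (7,5)@(15, 11): e=[-4,40,12] → ·
    (1,6)@(3, 13): e=[12,0,36] → #  [on edge]
    (0,7)@(1, 15): e=[-12,0,60] → ·  [on edge]
  covered (7 px):
    · · · · · · · · · · ·
    · · · · · · · · · · ·
    · · · · · · · · · · ·
    · · · · · · · · · · ·
    · · · · · · · · · · ·
    · · # # # # # · · · ·
    · # # · · · · · · · ·
    · · · · · · · · · · ·

Final: [11,0,66]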